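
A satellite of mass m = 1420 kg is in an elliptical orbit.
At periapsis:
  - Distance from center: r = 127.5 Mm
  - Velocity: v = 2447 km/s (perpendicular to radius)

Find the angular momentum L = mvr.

Convert to SI: r = 127.5 Mm = 1.275e+08 m; v = 2447 km/s = 2.447e+06 m/s.
Since v is perpendicular to r, L = m · v · r.
L = 1420 · 2.447e+06 · 1.275e+08 kg·m²/s ≈ 4.43e+17 kg·m²/s.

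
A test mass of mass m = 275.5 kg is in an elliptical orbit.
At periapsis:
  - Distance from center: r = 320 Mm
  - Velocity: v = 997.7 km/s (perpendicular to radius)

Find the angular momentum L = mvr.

Convert to SI: r = 320 Mm = 3.2e+08 m; v = 997.7 km/s = 997700 m/s.
Since v is perpendicular to r, L = m · v · r.
L = 275.5 · 997700 · 3.2e+08 kg·m²/s ≈ 8.796e+16 kg·m²/s.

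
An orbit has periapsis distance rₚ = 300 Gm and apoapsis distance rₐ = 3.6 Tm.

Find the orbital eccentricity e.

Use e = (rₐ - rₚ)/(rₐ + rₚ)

Convert to SI: rₚ = 300 Gm = 3e+11 m; rₐ = 3.6 Tm = 3.6e+12 m.
e = (rₐ − rₚ) / (rₐ + rₚ).
e = (3.6e+12 − 3e+11) / (3.6e+12 + 3e+11) = 3.3e+12 / 3.9e+12 ≈ 0.8462.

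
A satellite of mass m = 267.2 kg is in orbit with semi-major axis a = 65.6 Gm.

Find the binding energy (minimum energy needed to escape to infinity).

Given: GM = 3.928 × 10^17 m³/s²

Convert to SI: a = 65.6 Gm = 6.56e+10 m.
Total orbital energy is E = −GMm/(2a); binding energy is E_bind = −E = GMm/(2a).
E_bind = 3.928e+17 · 267.2 / (2 · 6.56e+10) J ≈ 8e+08 J = 800 MJ.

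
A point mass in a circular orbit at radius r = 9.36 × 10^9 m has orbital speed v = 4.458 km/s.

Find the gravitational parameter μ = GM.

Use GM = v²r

Convert to SI: v = 4.458 km/s = 4458 m/s.
For a circular orbit v² = GM/r, so GM = v² · r.
GM = (4458)² · 9.36e+09 m³/s² ≈ 1.86e+17 m³/s² = 1.86 × 10^17 m³/s².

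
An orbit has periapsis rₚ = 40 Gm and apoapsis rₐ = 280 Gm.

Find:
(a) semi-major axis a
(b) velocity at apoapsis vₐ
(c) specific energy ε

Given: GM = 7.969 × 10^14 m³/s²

Convert to SI: rₚ = 40 Gm = 4e+10 m; rₐ = 280 Gm = 2.8e+11 m.
(a) a = (rₚ + rₐ)/2 = (4e+10 + 2.8e+11)/2 ≈ 1.6e+11 m
(b) With a = (rₚ + rₐ)/2 = 1.6e+11 m, vₐ = √(GM (2/rₐ − 1/a)) = √(7.969e+14 · (2/2.8e+11 − 1/1.6e+11)) m/s ≈ 26.67 m/s
(c) With a = (rₚ + rₐ)/2 = 1.6e+11 m, ε = −GM/(2a) = −7.969e+14/(2 · 1.6e+11) J/kg ≈ -2490 J/kg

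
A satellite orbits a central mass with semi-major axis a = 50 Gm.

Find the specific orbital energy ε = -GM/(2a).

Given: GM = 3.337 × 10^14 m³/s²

Convert to SI: a = 50 Gm = 5e+10 m.
ε = −GM / (2a).
ε = −3.337e+14 / (2 · 5e+10) J/kg ≈ -3337 J/kg = -3.337 kJ/kg.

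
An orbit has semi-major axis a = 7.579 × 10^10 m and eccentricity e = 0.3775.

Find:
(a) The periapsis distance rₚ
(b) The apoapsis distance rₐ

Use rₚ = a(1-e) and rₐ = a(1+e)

(a) rₚ = a(1 − e) = 7.579e+10 · (1 − 0.3775) = 7.579e+10 · 0.6225 ≈ 4.718e+10 m = 4.718 × 10^10 m.
(b) rₐ = a(1 + e) = 7.579e+10 · (1 + 0.3775) = 7.579e+10 · 1.3775 ≈ 1.044e+11 m = 1.044 × 10^11 m.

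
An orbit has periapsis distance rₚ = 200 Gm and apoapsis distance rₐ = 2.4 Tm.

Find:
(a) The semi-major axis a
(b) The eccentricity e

Convert to SI: rₚ = 200 Gm = 2e+11 m; rₐ = 2.4 Tm = 2.4e+12 m.
(a) a = (rₚ + rₐ) / 2 = (2e+11 + 2.4e+12) / 2 ≈ 1.3e+12 m = 1.3 Tm.
(b) e = (rₐ − rₚ) / (rₐ + rₚ) = (2.4e+12 − 2e+11) / (2.4e+12 + 2e+11) ≈ 0.8462.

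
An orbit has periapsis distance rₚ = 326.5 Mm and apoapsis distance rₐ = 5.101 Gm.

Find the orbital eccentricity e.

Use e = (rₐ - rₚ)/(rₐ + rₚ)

Convert to SI: rₚ = 326.5 Mm = 3.265e+08 m; rₐ = 5.101 Gm = 5.101e+09 m.
e = (rₐ − rₚ) / (rₐ + rₚ).
e = (5.101e+09 − 3.265e+08) / (5.101e+09 + 3.265e+08) = 4.7745e+09 / 5.4275e+09 ≈ 0.8797.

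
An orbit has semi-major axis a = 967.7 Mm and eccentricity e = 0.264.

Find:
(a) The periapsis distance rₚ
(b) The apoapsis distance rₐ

Convert to SI: a = 967.7 Mm = 9.677e+08 m.
(a) rₚ = a(1 − e) = 9.677e+08 · (1 − 0.264) = 9.677e+08 · 0.736 ≈ 7.122e+08 m = 712.2 Mm.
(b) rₐ = a(1 + e) = 9.677e+08 · (1 + 0.264) = 9.677e+08 · 1.264 ≈ 1.223e+09 m = 1.223 Gm.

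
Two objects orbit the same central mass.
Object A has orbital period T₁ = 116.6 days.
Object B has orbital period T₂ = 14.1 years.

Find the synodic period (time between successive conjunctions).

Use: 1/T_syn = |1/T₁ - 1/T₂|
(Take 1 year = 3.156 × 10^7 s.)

Convert to SI: T₁ = 116.6 days = 1.00742e+07 s; T₂ = 14.1 years = 4.44996e+08 s.
T_syn = |T₁ · T₂ / (T₁ − T₂)|.
T_syn = |1.00742e+07 · 4.44996e+08 / (1.00742e+07 − 4.44996e+08)| s ≈ 1.031e+07 s = 119.3 days.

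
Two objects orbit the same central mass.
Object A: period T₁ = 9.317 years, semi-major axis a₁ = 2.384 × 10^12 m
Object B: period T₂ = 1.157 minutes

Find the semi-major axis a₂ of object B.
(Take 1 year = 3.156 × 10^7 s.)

Convert to SI: T₁ = 9.317 years = 2.94045e+08 s; T₂ = 1.157 minutes = 69.42 s.
Kepler's third law: (T₁/T₂)² = (a₁/a₂)³ ⇒ a₂ = a₁ · (T₂/T₁)^(2/3).
T₂/T₁ = 69.42 / 2.94045e+08 = 2.36087e-07.
a₂ = 2.384e+12 · (2.36087e-07)^(2/3) m ≈ 9.107e+07 m = 9.107 × 10^7 m.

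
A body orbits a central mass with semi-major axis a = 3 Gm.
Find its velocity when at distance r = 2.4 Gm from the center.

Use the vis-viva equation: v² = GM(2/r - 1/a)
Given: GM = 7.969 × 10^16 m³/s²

Convert to SI: a = 3 Gm = 3e+09 m; r = 2.4 Gm = 2.4e+09 m.
Vis-viva: v = √(GM · (2/r − 1/a)).
2/r − 1/a = 2/2.4e+09 − 1/3e+09 = 5e-10 m⁻¹.
v = √(7.969e+16 · 5e-10) m/s ≈ 6312 m/s = 6.312 km/s.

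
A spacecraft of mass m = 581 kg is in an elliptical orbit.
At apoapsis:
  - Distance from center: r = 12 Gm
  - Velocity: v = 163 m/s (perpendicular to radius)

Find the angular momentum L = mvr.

Convert to SI: r = 12 Gm = 1.2e+10 m.
Since v is perpendicular to r, L = m · v · r.
L = 581 · 163 · 1.2e+10 kg·m²/s ≈ 1.136e+15 kg·m²/s.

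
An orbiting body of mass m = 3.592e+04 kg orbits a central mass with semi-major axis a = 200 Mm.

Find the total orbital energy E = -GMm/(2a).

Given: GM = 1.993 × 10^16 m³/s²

Convert to SI: a = 200 Mm = 2e+08 m.
E = −GMm / (2a).
E = −1.993e+16 · 3.592e+04 / (2 · 2e+08) J ≈ -1.79e+12 J = -1.79 TJ.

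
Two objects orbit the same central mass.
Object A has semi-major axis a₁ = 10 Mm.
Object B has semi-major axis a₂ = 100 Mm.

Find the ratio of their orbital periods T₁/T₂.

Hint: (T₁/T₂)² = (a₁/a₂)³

Convert to SI: a₁ = 10 Mm = 1e+07 m; a₂ = 100 Mm = 1e+08 m.
From Kepler's third law, (T₁/T₂)² = (a₁/a₂)³, so T₁/T₂ = (a₁/a₂)^(3/2).
a₁/a₂ = 1e+07 / 1e+08 = 0.1.
T₁/T₂ = (0.1)^(3/2) ≈ 0.03162.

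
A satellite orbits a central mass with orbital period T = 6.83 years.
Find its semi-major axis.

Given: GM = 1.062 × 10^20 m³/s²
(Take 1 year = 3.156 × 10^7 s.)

Convert to SI: T = 6.83 years = 2.15555e+08 s.
Invert Kepler's third law: a = (GM · T² / (4π²))^(1/3).
Substituting T = 2.15555e+08 s and GM = 1.062e+20 m³/s²:
a = (1.062e+20 · (2.15555e+08)² / (4π²))^(1/3) m
a ≈ 5e+11 m = 500 Gm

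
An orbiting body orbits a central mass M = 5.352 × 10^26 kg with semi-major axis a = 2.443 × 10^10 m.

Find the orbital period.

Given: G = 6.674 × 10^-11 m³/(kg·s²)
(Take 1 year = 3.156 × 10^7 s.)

GM = G · M = 6.674e-11 · 5.352e+26 = 3.57192e+16 m³/s².
Kepler's third law: T = 2π √(a³ / GM).
Substituting a = 2.443e+10 m and GM = 3.57192e+16 m³/s²:
T = 2π √((2.443e+10)³ / 3.57192e+16) s
T ≈ 1.269e+08 s = 4.022 years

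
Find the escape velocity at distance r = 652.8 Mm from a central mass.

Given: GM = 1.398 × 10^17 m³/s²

Convert to SI: r = 652.8 Mm = 6.528e+08 m.
Escape velocity comes from setting total energy to zero: ½v² − GM/r = 0 ⇒ v_esc = √(2GM / r).
v_esc = √(2 · 1.398e+17 / 6.528e+08) m/s ≈ 2.07e+04 m/s = 20.7 km/s.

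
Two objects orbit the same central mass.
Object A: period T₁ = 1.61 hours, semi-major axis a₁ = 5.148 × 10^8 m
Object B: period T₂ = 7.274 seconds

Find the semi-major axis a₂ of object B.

Convert to SI: T₁ = 1.61 hours = 5796 s.
Kepler's third law: (T₁/T₂)² = (a₁/a₂)³ ⇒ a₂ = a₁ · (T₂/T₁)^(2/3).
T₂/T₁ = 7.274 / 5796 = 0.001255.
a₂ = 5.148e+08 · (0.001255)^(2/3) m ≈ 5.99e+06 m = 5.99 × 10^6 m.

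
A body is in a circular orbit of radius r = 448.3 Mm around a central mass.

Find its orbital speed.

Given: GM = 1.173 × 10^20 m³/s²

Convert to SI: r = 448.3 Mm = 4.483e+08 m.
For a circular orbit, gravity supplies the centripetal force, so v = √(GM / r).
v = √(1.173e+20 / 4.483e+08) m/s ≈ 5.115e+05 m/s = 511.5 km/s.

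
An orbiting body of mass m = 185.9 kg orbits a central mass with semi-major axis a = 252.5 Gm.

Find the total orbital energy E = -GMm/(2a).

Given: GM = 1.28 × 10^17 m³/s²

Convert to SI: a = 252.5 Gm = 2.525e+11 m.
E = −GMm / (2a).
E = −1.28e+17 · 185.9 / (2 · 2.525e+11) J ≈ -4.712e+07 J = -47.12 MJ.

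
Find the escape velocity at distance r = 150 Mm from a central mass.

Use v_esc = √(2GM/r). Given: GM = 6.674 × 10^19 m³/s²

Convert to SI: r = 150 Mm = 1.5e+08 m.
Escape velocity comes from setting total energy to zero: ½v² − GM/r = 0 ⇒ v_esc = √(2GM / r).
v_esc = √(2 · 6.674e+19 / 1.5e+08) m/s ≈ 9.433e+05 m/s = 943.3 km/s.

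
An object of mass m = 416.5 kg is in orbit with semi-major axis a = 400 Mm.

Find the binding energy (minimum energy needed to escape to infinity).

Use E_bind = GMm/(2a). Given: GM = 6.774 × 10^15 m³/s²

Convert to SI: a = 400 Mm = 4e+08 m.
Total orbital energy is E = −GMm/(2a); binding energy is E_bind = −E = GMm/(2a).
E_bind = 6.774e+15 · 416.5 / (2 · 4e+08) J ≈ 3.527e+09 J = 3.527 GJ.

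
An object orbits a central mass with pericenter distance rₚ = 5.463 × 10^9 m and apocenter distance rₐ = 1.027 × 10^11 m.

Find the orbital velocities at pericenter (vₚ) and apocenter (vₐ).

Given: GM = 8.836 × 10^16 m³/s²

Use the vis-viva equation v² = GM(2/r − 1/a) with a = (rₚ + rₐ)/2 = (5.463e+09 + 1.027e+11)/2 = 5.40815e+10 m.
vₚ = √(GM · (2/rₚ − 1/a)) = √(8.836e+16 · (2/5.463e+09 − 1/5.40815e+10)) m/s ≈ 5542 m/s = 5.542 km/s.
vₐ = √(GM · (2/rₐ − 1/a)) = √(8.836e+16 · (2/1.027e+11 − 1/5.40815e+10)) m/s ≈ 294.8 m/s = 294.8 m/s.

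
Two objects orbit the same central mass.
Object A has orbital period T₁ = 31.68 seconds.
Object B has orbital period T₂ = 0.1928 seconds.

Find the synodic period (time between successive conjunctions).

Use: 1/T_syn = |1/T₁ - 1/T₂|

T_syn = |T₁ · T₂ / (T₁ − T₂)|.
T_syn = |31.68 · 0.1928 / (31.68 − 0.1928)| s ≈ 0.194 s = 0.194 seconds.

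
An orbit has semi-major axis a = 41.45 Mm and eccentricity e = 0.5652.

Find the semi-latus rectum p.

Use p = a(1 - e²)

Convert to SI: a = 41.45 Mm = 4.145e+07 m.
p = a (1 − e²).
p = 4.145e+07 · (1 − (0.5652)²) = 4.145e+07 · 0.680549 ≈ 2.821e+07 m = 28.21 Mm.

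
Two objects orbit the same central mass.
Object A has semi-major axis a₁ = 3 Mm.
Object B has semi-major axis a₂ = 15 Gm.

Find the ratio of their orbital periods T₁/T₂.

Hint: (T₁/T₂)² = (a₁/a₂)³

Convert to SI: a₁ = 3 Mm = 3e+06 m; a₂ = 15 Gm = 1.5e+10 m.
From Kepler's third law, (T₁/T₂)² = (a₁/a₂)³, so T₁/T₂ = (a₁/a₂)^(3/2).
a₁/a₂ = 3e+06 / 1.5e+10 = 0.0002.
T₁/T₂ = (0.0002)^(3/2) ≈ 2.828e-06.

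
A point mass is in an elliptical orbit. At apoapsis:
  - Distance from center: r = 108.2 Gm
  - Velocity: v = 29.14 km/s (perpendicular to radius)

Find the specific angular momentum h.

Convert to SI: r = 108.2 Gm = 1.082e+11 m; v = 29.14 km/s = 29140 m/s.
With v perpendicular to r, h = r · v.
h = 1.082e+11 · 29140 m²/s ≈ 3.153e+15 m²/s.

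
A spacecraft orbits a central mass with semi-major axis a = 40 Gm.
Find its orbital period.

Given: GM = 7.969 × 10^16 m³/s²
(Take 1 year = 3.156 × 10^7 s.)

Convert to SI: a = 40 Gm = 4e+10 m.
Kepler's third law: T = 2π √(a³ / GM).
Substituting a = 4e+10 m and GM = 7.969e+16 m³/s²:
T = 2π √((4e+10)³ / 7.969e+16) s
T ≈ 1.781e+08 s = 5.642 years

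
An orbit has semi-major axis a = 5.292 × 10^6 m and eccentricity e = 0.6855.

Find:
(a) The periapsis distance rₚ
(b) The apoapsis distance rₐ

(a) rₚ = a(1 − e) = 5.292e+06 · (1 − 0.6855) = 5.292e+06 · 0.3145 ≈ 1.664e+06 m = 1.664 × 10^6 m.
(b) rₐ = a(1 + e) = 5.292e+06 · (1 + 0.6855) = 5.292e+06 · 1.6855 ≈ 8.92e+06 m = 8.92 × 10^6 m.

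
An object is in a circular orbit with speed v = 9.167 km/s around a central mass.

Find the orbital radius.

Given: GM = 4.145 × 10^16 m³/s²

Convert to SI: v = 9.167 km/s = 9167 m/s.
For a circular orbit, v² = GM / r, so r = GM / v².
r = 4.145e+16 / (9167)² m ≈ 4.933e+08 m = 493.3 Mm.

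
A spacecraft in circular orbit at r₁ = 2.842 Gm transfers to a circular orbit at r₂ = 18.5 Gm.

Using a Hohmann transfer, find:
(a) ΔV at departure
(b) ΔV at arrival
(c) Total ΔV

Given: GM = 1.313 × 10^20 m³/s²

Convert to SI: r₁ = 2.842 Gm = 2.842e+09 m; r₂ = 18.5 Gm = 1.85e+10 m.
Transfer semi-major axis: a_t = (r₁ + r₂)/2 = (2.842e+09 + 1.85e+10)/2 = 1.0671e+10 m.
Circular speeds: v₁ = √(GM/r₁) = 214942 m/s, v₂ = √(GM/r₂) = 84245.5 m/s.
Transfer speeds (vis-viva v² = GM(2/r − 1/a_t)): v₁ᵗ = 283011 m/s, v₂ᵗ = 43476.6 m/s.
(a) ΔV₁ = |v₁ᵗ − v₁| ≈ 6.807e+04 m/s = 68.07 km/s.
(b) ΔV₂ = |v₂ − v₂ᵗ| ≈ 4.077e+04 m/s = 40.77 km/s.
(c) ΔV_total = ΔV₁ + ΔV₂ ≈ 1.088e+05 m/s = 108.8 km/s.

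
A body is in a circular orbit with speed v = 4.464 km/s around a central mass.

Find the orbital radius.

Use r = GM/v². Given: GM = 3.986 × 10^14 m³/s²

Convert to SI: v = 4.464 km/s = 4464 m/s.
For a circular orbit, v² = GM / r, so r = GM / v².
r = 3.986e+14 / (4464)² m ≈ 2e+07 m = 20 Mm.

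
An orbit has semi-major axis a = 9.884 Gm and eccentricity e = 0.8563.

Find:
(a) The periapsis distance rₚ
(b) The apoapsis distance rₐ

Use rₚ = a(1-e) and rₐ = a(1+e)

Convert to SI: a = 9.884 Gm = 9.884e+09 m.
(a) rₚ = a(1 − e) = 9.884e+09 · (1 − 0.8563) = 9.884e+09 · 0.1437 ≈ 1.42e+09 m = 1.42 Gm.
(b) rₐ = a(1 + e) = 9.884e+09 · (1 + 0.8563) = 9.884e+09 · 1.8563 ≈ 1.835e+10 m = 18.35 Gm.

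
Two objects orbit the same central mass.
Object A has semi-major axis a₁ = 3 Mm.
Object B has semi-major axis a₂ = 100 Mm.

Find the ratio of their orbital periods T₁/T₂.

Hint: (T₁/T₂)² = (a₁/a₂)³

Convert to SI: a₁ = 3 Mm = 3e+06 m; a₂ = 100 Mm = 1e+08 m.
From Kepler's third law, (T₁/T₂)² = (a₁/a₂)³, so T₁/T₂ = (a₁/a₂)^(3/2).
a₁/a₂ = 3e+06 / 1e+08 = 0.03.
T₁/T₂ = (0.03)^(3/2) ≈ 0.005196.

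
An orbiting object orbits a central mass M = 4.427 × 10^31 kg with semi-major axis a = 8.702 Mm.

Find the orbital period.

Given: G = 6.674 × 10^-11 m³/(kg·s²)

Convert to SI: a = 8.702 Mm = 8.702e+06 m.
GM = G · M = 6.674e-11 · 4.427e+31 = 2.95458e+21 m³/s².
Kepler's third law: T = 2π √(a³ / GM).
Substituting a = 8.702e+06 m and GM = 2.95458e+21 m³/s²:
T = 2π √((8.702e+06)³ / 2.95458e+21) s
T ≈ 2.967 s = 2.967 seconds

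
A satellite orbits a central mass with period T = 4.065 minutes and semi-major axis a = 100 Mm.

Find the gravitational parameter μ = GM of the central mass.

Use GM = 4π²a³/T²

Convert to SI: T = 4.065 minutes = 243.9 s; a = 100 Mm = 1e+08 m.
GM = 4π² · a³ / T².
GM = 4π² · (1e+08)³ / (243.9)² m³/s² ≈ 6.636e+20 m³/s² = 6.636 × 10^20 m³/s².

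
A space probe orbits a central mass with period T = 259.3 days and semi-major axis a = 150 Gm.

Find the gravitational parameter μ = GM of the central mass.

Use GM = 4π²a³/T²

Convert to SI: T = 259.3 days = 2.24035e+07 s; a = 150 Gm = 1.5e+11 m.
GM = 4π² · a³ / T².
GM = 4π² · (1.5e+11)³ / (2.24035e+07)² m³/s² ≈ 2.655e+20 m³/s² = 2.655 × 10^20 m³/s².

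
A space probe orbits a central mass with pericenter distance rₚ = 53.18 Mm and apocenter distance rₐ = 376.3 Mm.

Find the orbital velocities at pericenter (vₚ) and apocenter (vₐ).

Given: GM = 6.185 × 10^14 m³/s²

Convert to SI: rₚ = 53.18 Mm = 5.318e+07 m; rₐ = 376.3 Mm = 3.763e+08 m.
Use the vis-viva equation v² = GM(2/r − 1/a) with a = (rₚ + rₐ)/2 = (5.318e+07 + 3.763e+08)/2 = 2.1474e+08 m.
vₚ = √(GM · (2/rₚ − 1/a)) = √(6.185e+14 · (2/5.318e+07 − 1/2.1474e+08)) m/s ≈ 4514 m/s = 4.514 km/s.
vₐ = √(GM · (2/rₐ − 1/a)) = √(6.185e+14 · (2/3.763e+08 − 1/2.1474e+08)) m/s ≈ 638 m/s = 638 m/s.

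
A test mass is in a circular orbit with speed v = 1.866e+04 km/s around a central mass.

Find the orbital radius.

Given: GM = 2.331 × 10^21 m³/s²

Convert to SI: v = 1.866e+04 km/s = 1.866e+07 m/s.
For a circular orbit, v² = GM / r, so r = GM / v².
r = 2.331e+21 / (1.866e+07)² m ≈ 6.695e+06 m = 6.695 Mm.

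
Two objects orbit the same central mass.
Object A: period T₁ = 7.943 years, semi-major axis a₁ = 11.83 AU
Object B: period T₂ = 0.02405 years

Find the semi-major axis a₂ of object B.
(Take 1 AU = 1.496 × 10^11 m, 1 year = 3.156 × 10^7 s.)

Convert to SI: T₁ = 7.943 years = 2.50681e+08 s; a₁ = 11.83 AU = 1.76977e+12 m; T₂ = 0.02405 years = 759018 s.
Kepler's third law: (T₁/T₂)² = (a₁/a₂)³ ⇒ a₂ = a₁ · (T₂/T₁)^(2/3).
T₂/T₁ = 759018 / 2.50681e+08 = 0.00302782.
a₂ = 1.76977e+12 · (0.00302782)^(2/3) m ≈ 3.704e+10 m = 0.2476 AU.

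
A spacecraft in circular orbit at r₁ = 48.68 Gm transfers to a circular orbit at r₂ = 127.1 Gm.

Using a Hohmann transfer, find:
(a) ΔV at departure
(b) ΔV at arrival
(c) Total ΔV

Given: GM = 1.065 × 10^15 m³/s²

Convert to SI: r₁ = 48.68 Gm = 4.868e+10 m; r₂ = 127.1 Gm = 1.271e+11 m.
Transfer semi-major axis: a_t = (r₁ + r₂)/2 = (4.868e+10 + 1.271e+11)/2 = 8.789e+10 m.
Circular speeds: v₁ = √(GM/r₁) = 147.911 m/s, v₂ = √(GM/r₂) = 91.5381 m/s.
Transfer speeds (vis-viva v² = GM(2/r − 1/a_t)): v₁ᵗ = 177.87 m/s, v₂ᵗ = 68.1252 m/s.
(a) ΔV₁ = |v₁ᵗ − v₁| ≈ 29.96 m/s = 29.96 m/s.
(b) ΔV₂ = |v₂ − v₂ᵗ| ≈ 23.41 m/s = 23.41 m/s.
(c) ΔV_total = ΔV₁ + ΔV₂ ≈ 53.37 m/s = 53.37 m/s.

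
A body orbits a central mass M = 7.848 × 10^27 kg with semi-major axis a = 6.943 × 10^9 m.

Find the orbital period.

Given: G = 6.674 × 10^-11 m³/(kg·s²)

GM = G · M = 6.674e-11 · 7.848e+27 = 5.23776e+17 m³/s².
Kepler's third law: T = 2π √(a³ / GM).
Substituting a = 6.943e+09 m and GM = 5.23776e+17 m³/s²:
T = 2π √((6.943e+09)³ / 5.23776e+17) s
T ≈ 5.023e+06 s = 58.13 days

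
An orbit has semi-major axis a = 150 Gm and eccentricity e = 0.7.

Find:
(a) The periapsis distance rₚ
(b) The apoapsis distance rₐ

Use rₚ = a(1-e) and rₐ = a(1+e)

Convert to SI: a = 150 Gm = 1.5e+11 m.
(a) rₚ = a(1 − e) = 1.5e+11 · (1 − 0.7) = 1.5e+11 · 0.3 ≈ 4.5e+10 m = 45 Gm.
(b) rₐ = a(1 + e) = 1.5e+11 · (1 + 0.7) = 1.5e+11 · 1.7 ≈ 2.55e+11 m = 255 Gm.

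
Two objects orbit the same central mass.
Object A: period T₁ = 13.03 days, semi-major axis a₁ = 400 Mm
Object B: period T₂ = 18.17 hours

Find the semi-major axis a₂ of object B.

Convert to SI: T₁ = 13.03 days = 1.12579e+06 s; a₁ = 400 Mm = 4e+08 m; T₂ = 18.17 hours = 65412 s.
Kepler's third law: (T₁/T₂)² = (a₁/a₂)³ ⇒ a₂ = a₁ · (T₂/T₁)^(2/3).
T₂/T₁ = 65412 / 1.12579e+06 = 0.0581031.
a₂ = 4e+08 · (0.0581031)^(2/3) m ≈ 6.001e+07 m = 60.01 Mm.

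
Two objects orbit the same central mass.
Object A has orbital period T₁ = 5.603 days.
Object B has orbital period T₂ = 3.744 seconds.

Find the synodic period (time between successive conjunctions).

Convert to SI: T₁ = 5.603 days = 484099 s.
T_syn = |T₁ · T₂ / (T₁ − T₂)|.
T_syn = |484099 · 3.744 / (484099 − 3.744)| s ≈ 3.744 s = 3.744 seconds.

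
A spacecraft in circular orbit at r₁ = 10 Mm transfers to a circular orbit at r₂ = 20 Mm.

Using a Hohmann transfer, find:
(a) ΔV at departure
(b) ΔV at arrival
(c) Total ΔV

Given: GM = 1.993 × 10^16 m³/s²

Convert to SI: r₁ = 10 Mm = 1e+07 m; r₂ = 20 Mm = 2e+07 m.
Transfer semi-major axis: a_t = (r₁ + r₂)/2 = (1e+07 + 2e+07)/2 = 1.5e+07 m.
Circular speeds: v₁ = √(GM/r₁) = 44643 m/s, v₂ = √(GM/r₂) = 31567.4 m/s.
Transfer speeds (vis-viva v² = GM(2/r − 1/a_t)): v₁ᵗ = 51549.3 m/s, v₂ᵗ = 25774.7 m/s.
(a) ΔV₁ = |v₁ᵗ − v₁| ≈ 6906 m/s = 6.906 km/s.
(b) ΔV₂ = |v₂ − v₂ᵗ| ≈ 5793 m/s = 5.793 km/s.
(c) ΔV_total = ΔV₁ + ΔV₂ ≈ 1.27e+04 m/s = 12.7 km/s.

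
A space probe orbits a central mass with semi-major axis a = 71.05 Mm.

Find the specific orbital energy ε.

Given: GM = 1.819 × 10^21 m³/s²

Convert to SI: a = 71.05 Mm = 7.105e+07 m.
ε = −GM / (2a).
ε = −1.819e+21 / (2 · 7.105e+07) J/kg ≈ -1.28e+13 J/kg = -1.28e+04 GJ/kg.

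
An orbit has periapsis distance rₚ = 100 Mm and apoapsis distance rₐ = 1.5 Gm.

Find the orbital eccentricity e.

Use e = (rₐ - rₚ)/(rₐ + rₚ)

Convert to SI: rₚ = 100 Mm = 1e+08 m; rₐ = 1.5 Gm = 1.5e+09 m.
e = (rₐ − rₚ) / (rₐ + rₚ).
e = (1.5e+09 − 1e+08) / (1.5e+09 + 1e+08) = 1.4e+09 / 1.6e+09 ≈ 0.875.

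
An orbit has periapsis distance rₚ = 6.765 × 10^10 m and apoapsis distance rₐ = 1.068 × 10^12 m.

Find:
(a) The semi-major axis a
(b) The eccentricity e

(a) a = (rₚ + rₐ) / 2 = (6.765e+10 + 1.068e+12) / 2 ≈ 5.678e+11 m = 5.678 × 10^11 m.
(b) e = (rₐ − rₚ) / (rₐ + rₚ) = (1.068e+12 − 6.765e+10) / (1.068e+12 + 6.765e+10) ≈ 0.8809.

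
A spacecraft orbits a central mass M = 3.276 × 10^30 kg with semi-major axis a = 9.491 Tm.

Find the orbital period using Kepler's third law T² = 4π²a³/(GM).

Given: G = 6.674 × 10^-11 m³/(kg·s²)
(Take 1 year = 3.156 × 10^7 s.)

Convert to SI: a = 9.491 Tm = 9.491e+12 m.
GM = G · M = 6.674e-11 · 3.276e+30 = 2.1864e+20 m³/s².
Kepler's third law: T = 2π √(a³ / GM).
Substituting a = 9.491e+12 m and GM = 2.1864e+20 m³/s²:
T = 2π √((9.491e+12)³ / 2.1864e+20) s
T ≈ 1.242e+10 s = 393.7 years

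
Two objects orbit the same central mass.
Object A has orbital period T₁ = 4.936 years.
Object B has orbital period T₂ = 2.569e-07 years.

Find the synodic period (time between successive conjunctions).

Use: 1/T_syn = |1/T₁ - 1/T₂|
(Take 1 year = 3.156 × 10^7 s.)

Convert to SI: T₁ = 4.936 years = 1.5578e+08 s; T₂ = 2.569e-07 years = 8.10776 s.
T_syn = |T₁ · T₂ / (T₁ − T₂)|.
T_syn = |1.5578e+08 · 8.10776 / (1.5578e+08 − 8.10776)| s ≈ 8.108 s = 2.569e-07 years.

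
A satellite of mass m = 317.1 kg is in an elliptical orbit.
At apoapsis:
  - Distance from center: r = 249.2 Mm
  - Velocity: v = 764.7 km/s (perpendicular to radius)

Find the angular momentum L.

Convert to SI: r = 249.2 Mm = 2.492e+08 m; v = 764.7 km/s = 764700 m/s.
Since v is perpendicular to r, L = m · v · r.
L = 317.1 · 764700 · 2.492e+08 kg·m²/s ≈ 6.043e+16 kg·m²/s.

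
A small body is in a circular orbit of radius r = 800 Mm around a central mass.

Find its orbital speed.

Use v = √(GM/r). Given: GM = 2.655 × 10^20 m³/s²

Convert to SI: r = 800 Mm = 8e+08 m.
For a circular orbit, gravity supplies the centripetal force, so v = √(GM / r).
v = √(2.655e+20 / 8e+08) m/s ≈ 5.761e+05 m/s = 576.1 km/s.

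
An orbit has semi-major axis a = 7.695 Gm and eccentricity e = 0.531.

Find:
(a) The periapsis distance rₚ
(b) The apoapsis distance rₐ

Convert to SI: a = 7.695 Gm = 7.695e+09 m.
(a) rₚ = a(1 − e) = 7.695e+09 · (1 − 0.531) = 7.695e+09 · 0.469 ≈ 3.609e+09 m = 3.609 Gm.
(b) rₐ = a(1 + e) = 7.695e+09 · (1 + 0.531) = 7.695e+09 · 1.531 ≈ 1.178e+10 m = 11.78 Gm.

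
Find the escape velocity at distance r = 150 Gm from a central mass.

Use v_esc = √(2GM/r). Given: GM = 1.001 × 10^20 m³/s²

Convert to SI: r = 150 Gm = 1.5e+11 m.
Escape velocity comes from setting total energy to zero: ½v² − GM/r = 0 ⇒ v_esc = √(2GM / r).
v_esc = √(2 · 1.001e+20 / 1.5e+11) m/s ≈ 3.653e+04 m/s = 36.53 km/s.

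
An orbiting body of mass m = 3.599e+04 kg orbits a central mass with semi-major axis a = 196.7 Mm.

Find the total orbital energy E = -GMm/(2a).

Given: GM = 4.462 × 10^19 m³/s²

Convert to SI: a = 196.7 Mm = 1.967e+08 m.
E = −GMm / (2a).
E = −4.462e+19 · 3.599e+04 / (2 · 1.967e+08) J ≈ -4.082e+15 J = -4.082 PJ.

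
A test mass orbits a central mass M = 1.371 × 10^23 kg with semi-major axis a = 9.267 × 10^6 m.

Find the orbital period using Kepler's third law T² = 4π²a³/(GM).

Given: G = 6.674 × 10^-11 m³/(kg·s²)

GM = G · M = 6.674e-11 · 1.371e+23 = 9.15005e+12 m³/s².
Kepler's third law: T = 2π √(a³ / GM).
Substituting a = 9.267e+06 m and GM = 9.15005e+12 m³/s²:
T = 2π √((9.267e+06)³ / 9.15005e+12) s
T ≈ 5.86e+04 s = 16.28 hours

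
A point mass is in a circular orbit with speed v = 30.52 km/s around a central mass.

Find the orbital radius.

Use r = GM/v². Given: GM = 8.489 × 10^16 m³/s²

Convert to SI: v = 30.52 km/s = 30520 m/s.
For a circular orbit, v² = GM / r, so r = GM / v².
r = 8.489e+16 / (30520)² m ≈ 9.114e+07 m = 91.14 Mm.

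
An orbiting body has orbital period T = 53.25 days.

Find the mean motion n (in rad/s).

Convert to SI: T = 53.25 days = 4.6008e+06 s.
n = 2π / T.
n = 2π / 4.6008e+06 s ≈ 1.366e-06 rad/s.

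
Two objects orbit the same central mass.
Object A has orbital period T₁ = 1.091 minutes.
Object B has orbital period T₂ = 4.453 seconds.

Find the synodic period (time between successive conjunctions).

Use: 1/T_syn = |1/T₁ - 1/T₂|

Convert to SI: T₁ = 1.091 minutes = 65.46 s.
T_syn = |T₁ · T₂ / (T₁ − T₂)|.
T_syn = |65.46 · 4.453 / (65.46 − 4.453)| s ≈ 4.778 s = 4.778 seconds.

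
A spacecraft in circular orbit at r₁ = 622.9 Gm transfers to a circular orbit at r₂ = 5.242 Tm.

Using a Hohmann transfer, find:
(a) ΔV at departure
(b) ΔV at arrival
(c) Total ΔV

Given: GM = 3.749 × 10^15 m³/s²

Convert to SI: r₁ = 622.9 Gm = 6.229e+11 m; r₂ = 5.242 Tm = 5.242e+12 m.
Transfer semi-major axis: a_t = (r₁ + r₂)/2 = (6.229e+11 + 5.242e+12)/2 = 2.93245e+12 m.
Circular speeds: v₁ = √(GM/r₁) = 77.5798 m/s, v₂ = √(GM/r₂) = 26.7429 m/s.
Transfer speeds (vis-viva v² = GM(2/r − 1/a_t)): v₁ᵗ = 103.725 m/s, v₂ᵗ = 12.3255 m/s.
(a) ΔV₁ = |v₁ᵗ − v₁| ≈ 26.14 m/s = 26.14 m/s.
(b) ΔV₂ = |v₂ − v₂ᵗ| ≈ 14.42 m/s = 14.42 m/s.
(c) ΔV_total = ΔV₁ + ΔV₂ ≈ 40.56 m/s = 40.56 m/s.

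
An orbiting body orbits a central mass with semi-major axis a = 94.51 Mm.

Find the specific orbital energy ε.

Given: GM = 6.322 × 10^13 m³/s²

Convert to SI: a = 94.51 Mm = 9.451e+07 m.
ε = −GM / (2a).
ε = −6.322e+13 / (2 · 9.451e+07) J/kg ≈ -3.345e+05 J/kg = -334.5 kJ/kg.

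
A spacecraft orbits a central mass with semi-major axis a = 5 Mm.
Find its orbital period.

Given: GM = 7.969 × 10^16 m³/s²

Convert to SI: a = 5 Mm = 5e+06 m.
Kepler's third law: T = 2π √(a³ / GM).
Substituting a = 5e+06 m and GM = 7.969e+16 m³/s²:
T = 2π √((5e+06)³ / 7.969e+16) s
T ≈ 248.8 s = 4.147 minutes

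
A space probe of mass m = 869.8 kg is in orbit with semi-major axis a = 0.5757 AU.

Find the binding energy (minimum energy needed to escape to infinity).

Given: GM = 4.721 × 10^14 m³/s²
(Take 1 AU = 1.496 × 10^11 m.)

Convert to SI: a = 0.5757 AU = 8.61247e+10 m.
Total orbital energy is E = −GMm/(2a); binding energy is E_bind = −E = GMm/(2a).
E_bind = 4.721e+14 · 869.8 / (2 · 8.61247e+10) J ≈ 2.384e+06 J = 2.384 MJ.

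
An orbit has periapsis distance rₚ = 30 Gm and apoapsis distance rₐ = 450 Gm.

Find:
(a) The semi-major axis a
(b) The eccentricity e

Convert to SI: rₚ = 30 Gm = 3e+10 m; rₐ = 450 Gm = 4.5e+11 m.
(a) a = (rₚ + rₐ) / 2 = (3e+10 + 4.5e+11) / 2 ≈ 2.4e+11 m = 240 Gm.
(b) e = (rₐ − rₚ) / (rₐ + rₚ) = (4.5e+11 − 3e+10) / (4.5e+11 + 3e+10) ≈ 0.875.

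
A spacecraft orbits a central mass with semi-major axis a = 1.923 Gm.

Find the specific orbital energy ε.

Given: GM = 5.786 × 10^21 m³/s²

Convert to SI: a = 1.923 Gm = 1.923e+09 m.
ε = −GM / (2a).
ε = −5.786e+21 / (2 · 1.923e+09) J/kg ≈ -1.504e+12 J/kg = -1504 GJ/kg.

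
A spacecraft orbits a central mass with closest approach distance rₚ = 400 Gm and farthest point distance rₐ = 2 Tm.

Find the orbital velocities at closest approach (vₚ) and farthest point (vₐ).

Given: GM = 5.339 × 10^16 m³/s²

Convert to SI: rₚ = 400 Gm = 4e+11 m; rₐ = 2 Tm = 2e+12 m.
Use the vis-viva equation v² = GM(2/r − 1/a) with a = (rₚ + rₐ)/2 = (4e+11 + 2e+12)/2 = 1.2e+12 m.
vₚ = √(GM · (2/rₚ − 1/a)) = √(5.339e+16 · (2/4e+11 − 1/1.2e+12)) m/s ≈ 471.7 m/s = 471.7 m/s.
vₐ = √(GM · (2/rₐ − 1/a)) = √(5.339e+16 · (2/2e+12 − 1/1.2e+12)) m/s ≈ 94.33 m/s = 94.33 m/s.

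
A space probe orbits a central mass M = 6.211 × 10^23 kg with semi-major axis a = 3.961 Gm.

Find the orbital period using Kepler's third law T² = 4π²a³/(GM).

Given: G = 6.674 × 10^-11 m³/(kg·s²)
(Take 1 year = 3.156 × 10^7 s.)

Convert to SI: a = 3.961 Gm = 3.961e+09 m.
GM = G · M = 6.674e-11 · 6.211e+23 = 4.14522e+13 m³/s².
Kepler's third law: T = 2π √(a³ / GM).
Substituting a = 3.961e+09 m and GM = 4.14522e+13 m³/s²:
T = 2π √((3.961e+09)³ / 4.14522e+13) s
T ≈ 2.433e+08 s = 7.709 years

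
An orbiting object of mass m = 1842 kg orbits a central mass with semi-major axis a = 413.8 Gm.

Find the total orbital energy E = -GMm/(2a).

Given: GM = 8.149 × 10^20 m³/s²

Convert to SI: a = 413.8 Gm = 4.138e+11 m.
E = −GMm / (2a).
E = −8.149e+20 · 1842 / (2 · 4.138e+11) J ≈ -1.814e+12 J = -1.814 TJ.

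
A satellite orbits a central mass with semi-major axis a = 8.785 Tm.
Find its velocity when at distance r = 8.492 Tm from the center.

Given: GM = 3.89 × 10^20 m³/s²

Convert to SI: a = 8.785 Tm = 8.785e+12 m; r = 8.492 Tm = 8.492e+12 m.
Vis-viva: v = √(GM · (2/r − 1/a)).
2/r − 1/a = 2/8.492e+12 − 1/8.785e+12 = 1.21685e-13 m⁻¹.
v = √(3.89e+20 · 1.21685e-13) m/s ≈ 6880 m/s = 6.88 km/s.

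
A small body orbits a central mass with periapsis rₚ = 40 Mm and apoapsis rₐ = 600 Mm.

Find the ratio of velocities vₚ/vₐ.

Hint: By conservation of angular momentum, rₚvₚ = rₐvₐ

Convert to SI: rₚ = 40 Mm = 4e+07 m; rₐ = 600 Mm = 6e+08 m.
Conservation of angular momentum gives rₚvₚ = rₐvₐ, so vₚ/vₐ = rₐ/rₚ.
vₚ/vₐ = 6e+08 / 4e+07 ≈ 15.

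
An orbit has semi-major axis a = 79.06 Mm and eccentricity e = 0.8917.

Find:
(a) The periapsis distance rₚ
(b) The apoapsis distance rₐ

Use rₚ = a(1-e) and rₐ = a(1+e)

Convert to SI: a = 79.06 Mm = 7.906e+07 m.
(a) rₚ = a(1 − e) = 7.906e+07 · (1 − 0.8917) = 7.906e+07 · 0.1083 ≈ 8.562e+06 m = 8.562 Mm.
(b) rₐ = a(1 + e) = 7.906e+07 · (1 + 0.8917) = 7.906e+07 · 1.8917 ≈ 1.496e+08 m = 149.6 Mm.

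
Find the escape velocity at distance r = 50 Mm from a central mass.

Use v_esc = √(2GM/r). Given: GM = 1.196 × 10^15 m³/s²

Convert to SI: r = 50 Mm = 5e+07 m.
Escape velocity comes from setting total energy to zero: ½v² − GM/r = 0 ⇒ v_esc = √(2GM / r).
v_esc = √(2 · 1.196e+15 / 5e+07) m/s ≈ 6917 m/s = 6.917 km/s.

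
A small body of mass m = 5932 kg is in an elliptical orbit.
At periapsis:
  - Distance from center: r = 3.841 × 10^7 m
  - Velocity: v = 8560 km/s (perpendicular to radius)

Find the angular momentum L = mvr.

Convert to SI: v = 8560 km/s = 8.56e+06 m/s.
Since v is perpendicular to r, L = m · v · r.
L = 5932 · 8.56e+06 · 3.841e+07 kg·m²/s ≈ 1.95e+18 kg·m²/s.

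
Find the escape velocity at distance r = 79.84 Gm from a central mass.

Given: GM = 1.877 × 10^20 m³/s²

Convert to SI: r = 79.84 Gm = 7.984e+10 m.
Escape velocity comes from setting total energy to zero: ½v² − GM/r = 0 ⇒ v_esc = √(2GM / r).
v_esc = √(2 · 1.877e+20 / 7.984e+10) m/s ≈ 6.857e+04 m/s = 68.57 km/s.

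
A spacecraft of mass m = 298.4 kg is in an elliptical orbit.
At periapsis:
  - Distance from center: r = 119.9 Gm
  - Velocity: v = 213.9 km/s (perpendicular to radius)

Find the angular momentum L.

Convert to SI: r = 119.9 Gm = 1.199e+11 m; v = 213.9 km/s = 213900 m/s.
Since v is perpendicular to r, L = m · v · r.
L = 298.4 · 213900 · 1.199e+11 kg·m²/s ≈ 7.653e+18 kg·m²/s.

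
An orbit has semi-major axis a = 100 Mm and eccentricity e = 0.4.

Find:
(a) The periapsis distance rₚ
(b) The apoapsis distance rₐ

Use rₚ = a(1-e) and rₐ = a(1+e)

Convert to SI: a = 100 Mm = 1e+08 m.
(a) rₚ = a(1 − e) = 1e+08 · (1 − 0.4) = 1e+08 · 0.6 ≈ 6e+07 m = 60 Mm.
(b) rₐ = a(1 + e) = 1e+08 · (1 + 0.4) = 1e+08 · 1.4 ≈ 1.4e+08 m = 140 Mm.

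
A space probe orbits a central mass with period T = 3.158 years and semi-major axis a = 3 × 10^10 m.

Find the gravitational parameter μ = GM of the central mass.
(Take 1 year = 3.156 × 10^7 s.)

Convert to SI: T = 3.158 years = 9.96665e+07 s.
GM = 4π² · a³ / T².
GM = 4π² · (3e+10)³ / (9.96665e+07)² m³/s² ≈ 1.073e+17 m³/s² = 1.073 × 10^17 m³/s².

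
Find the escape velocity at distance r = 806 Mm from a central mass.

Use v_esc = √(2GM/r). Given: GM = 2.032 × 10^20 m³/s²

Convert to SI: r = 806 Mm = 8.06e+08 m.
Escape velocity comes from setting total energy to zero: ½v² − GM/r = 0 ⇒ v_esc = √(2GM / r).
v_esc = √(2 · 2.032e+20 / 8.06e+08) m/s ≈ 7.101e+05 m/s = 710.1 km/s.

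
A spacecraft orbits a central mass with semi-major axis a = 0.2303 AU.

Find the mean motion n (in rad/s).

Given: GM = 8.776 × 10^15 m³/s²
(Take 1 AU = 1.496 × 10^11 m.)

Convert to SI: a = 0.2303 AU = 3.44529e+10 m.
n = √(GM / a³).
n = √(8.776e+15 / (3.44529e+10)³) rad/s ≈ 1.465e-08 rad/s.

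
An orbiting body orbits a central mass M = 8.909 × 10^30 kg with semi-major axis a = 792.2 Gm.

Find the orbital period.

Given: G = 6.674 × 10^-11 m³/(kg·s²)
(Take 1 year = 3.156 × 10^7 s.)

Convert to SI: a = 792.2 Gm = 7.922e+11 m.
GM = G · M = 6.674e-11 · 8.909e+30 = 5.94587e+20 m³/s².
Kepler's third law: T = 2π √(a³ / GM).
Substituting a = 7.922e+11 m and GM = 5.94587e+20 m³/s²:
T = 2π √((7.922e+11)³ / 5.94587e+20) s
T ≈ 1.817e+08 s = 5.757 years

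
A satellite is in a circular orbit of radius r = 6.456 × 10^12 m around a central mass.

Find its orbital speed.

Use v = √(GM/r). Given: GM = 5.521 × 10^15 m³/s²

For a circular orbit, gravity supplies the centripetal force, so v = √(GM / r).
v = √(5.521e+15 / 6.456e+12) m/s ≈ 29.24 m/s = 29.24 m/s.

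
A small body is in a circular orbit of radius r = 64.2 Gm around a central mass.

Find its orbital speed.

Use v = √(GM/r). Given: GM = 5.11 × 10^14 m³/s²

Convert to SI: r = 64.2 Gm = 6.42e+10 m.
For a circular orbit, gravity supplies the centripetal force, so v = √(GM / r).
v = √(5.11e+14 / 6.42e+10) m/s ≈ 89.22 m/s = 89.22 m/s.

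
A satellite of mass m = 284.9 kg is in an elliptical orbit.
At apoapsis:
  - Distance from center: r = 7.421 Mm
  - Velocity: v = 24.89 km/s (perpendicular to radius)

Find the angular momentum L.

Convert to SI: r = 7.421 Mm = 7.421e+06 m; v = 24.89 km/s = 24890 m/s.
Since v is perpendicular to r, L = m · v · r.
L = 284.9 · 24890 · 7.421e+06 kg·m²/s ≈ 5.262e+13 kg·m²/s.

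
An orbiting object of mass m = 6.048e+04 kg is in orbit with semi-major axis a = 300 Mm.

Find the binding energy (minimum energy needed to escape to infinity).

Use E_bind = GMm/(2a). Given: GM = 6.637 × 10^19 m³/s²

Convert to SI: a = 300 Mm = 3e+08 m.
Total orbital energy is E = −GMm/(2a); binding energy is E_bind = −E = GMm/(2a).
E_bind = 6.637e+19 · 6.048e+04 / (2 · 3e+08) J ≈ 6.69e+15 J = 6.69 PJ.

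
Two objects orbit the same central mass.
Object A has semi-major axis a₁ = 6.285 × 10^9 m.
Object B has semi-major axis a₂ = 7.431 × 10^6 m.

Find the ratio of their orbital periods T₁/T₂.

From Kepler's third law, (T₁/T₂)² = (a₁/a₂)³, so T₁/T₂ = (a₁/a₂)^(3/2).
a₁/a₂ = 6.285e+09 / 7.431e+06 = 845.781.
T₁/T₂ = (845.781)^(3/2) ≈ 2.46e+04.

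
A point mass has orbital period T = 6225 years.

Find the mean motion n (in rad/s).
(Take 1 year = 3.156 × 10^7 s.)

Convert to SI: T = 6225 years = 1.96461e+11 s.
n = 2π / T.
n = 2π / 1.96461e+11 s ≈ 3.198e-11 rad/s.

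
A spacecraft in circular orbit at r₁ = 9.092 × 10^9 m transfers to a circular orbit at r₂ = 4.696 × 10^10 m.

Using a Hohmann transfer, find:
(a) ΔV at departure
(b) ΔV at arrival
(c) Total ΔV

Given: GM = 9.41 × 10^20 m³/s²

Transfer semi-major axis: a_t = (r₁ + r₂)/2 = (9.092e+09 + 4.696e+10)/2 = 2.8026e+10 m.
Circular speeds: v₁ = √(GM/r₁) = 321710 m/s, v₂ = √(GM/r₂) = 141557 m/s.
Transfer speeds (vis-viva v² = GM(2/r − 1/a_t)): v₁ᵗ = 416436 m/s, v₂ᵗ = 80626.9 m/s.
(a) ΔV₁ = |v₁ᵗ − v₁| ≈ 9.473e+04 m/s = 94.73 km/s.
(b) ΔV₂ = |v₂ − v₂ᵗ| ≈ 6.093e+04 m/s = 60.93 km/s.
(c) ΔV_total = ΔV₁ + ΔV₂ ≈ 1.557e+05 m/s = 155.7 km/s.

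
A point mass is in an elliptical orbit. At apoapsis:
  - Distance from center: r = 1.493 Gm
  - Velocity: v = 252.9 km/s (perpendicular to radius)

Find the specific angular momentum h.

Convert to SI: r = 1.493 Gm = 1.493e+09 m; v = 252.9 km/s = 252900 m/s.
With v perpendicular to r, h = r · v.
h = 1.493e+09 · 252900 m²/s ≈ 3.776e+14 m²/s.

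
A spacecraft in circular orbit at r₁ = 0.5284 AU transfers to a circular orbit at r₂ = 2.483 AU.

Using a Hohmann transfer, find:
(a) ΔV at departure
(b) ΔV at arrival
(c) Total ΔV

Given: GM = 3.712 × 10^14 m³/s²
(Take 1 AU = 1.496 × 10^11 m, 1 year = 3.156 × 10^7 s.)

Convert to SI: r₁ = 0.5284 AU = 7.90486e+10 m; r₂ = 2.483 AU = 3.71457e+11 m.
Transfer semi-major axis: a_t = (r₁ + r₂)/2 = (7.90486e+10 + 3.71457e+11)/2 = 2.25253e+11 m.
Circular speeds: v₁ = √(GM/r₁) = 68.5262 m/s, v₂ = √(GM/r₂) = 31.6118 m/s.
Transfer speeds (vis-viva v² = GM(2/r − 1/a_t)): v₁ᵗ = 87.9986 m/s, v₂ᵗ = 18.7267 m/s.
(a) ΔV₁ = |v₁ᵗ − v₁| ≈ 19.47 m/s = 0.004108 AU/year.
(b) ΔV₂ = |v₂ − v₂ᵗ| ≈ 12.89 m/s = 0.002718 AU/year.
(c) ΔV_total = ΔV₁ + ΔV₂ ≈ 32.36 m/s = 0.006826 AU/year.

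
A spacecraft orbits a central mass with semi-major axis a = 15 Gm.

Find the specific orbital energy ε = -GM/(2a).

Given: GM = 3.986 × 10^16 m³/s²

Convert to SI: a = 15 Gm = 1.5e+10 m.
ε = −GM / (2a).
ε = −3.986e+16 / (2 · 1.5e+10) J/kg ≈ -1.329e+06 J/kg = -1.329 MJ/kg.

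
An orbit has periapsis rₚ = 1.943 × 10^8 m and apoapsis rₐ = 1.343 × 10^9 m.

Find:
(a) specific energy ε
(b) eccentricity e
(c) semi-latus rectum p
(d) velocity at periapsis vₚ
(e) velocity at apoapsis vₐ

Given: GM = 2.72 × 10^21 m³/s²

(a) With a = (rₚ + rₐ)/2 = 7.6865e+08 m, ε = −GM/(2a) = −2.72e+21/(2 · 7.6865e+08) J/kg ≈ -1.769e+12 J/kg
(b) e = (rₐ − rₚ)/(rₐ + rₚ) = (1.343e+09 − 1.943e+08)/(1.343e+09 + 1.943e+08) ≈ 0.7472
(c) From a = (rₚ + rₐ)/2 = 7.6865e+08 m and e = (rₐ − rₚ)/(rₐ + rₚ) = 0.747219, p = a(1 − e²) = 7.6865e+08 · (1 − (0.747219)²) ≈ 3.395e+08 m
(d) With a = (rₚ + rₐ)/2 = 7.6865e+08 m, vₚ = √(GM (2/rₚ − 1/a)) = √(2.72e+21 · (2/1.943e+08 − 1/7.6865e+08)) m/s ≈ 4.946e+06 m/s
(e) With a = (rₚ + rₐ)/2 = 7.6865e+08 m, vₐ = √(GM (2/rₐ − 1/a)) = √(2.72e+21 · (2/1.343e+09 − 1/7.6865e+08)) m/s ≈ 7.155e+05 m/s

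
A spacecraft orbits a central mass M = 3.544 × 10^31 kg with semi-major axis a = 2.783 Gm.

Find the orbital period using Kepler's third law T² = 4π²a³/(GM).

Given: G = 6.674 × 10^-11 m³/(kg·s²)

Convert to SI: a = 2.783 Gm = 2.783e+09 m.
GM = G · M = 6.674e-11 · 3.544e+31 = 2.36527e+21 m³/s².
Kepler's third law: T = 2π √(a³ / GM).
Substituting a = 2.783e+09 m and GM = 2.36527e+21 m³/s²:
T = 2π √((2.783e+09)³ / 2.36527e+21) s
T ≈ 1.897e+04 s = 5.269 hours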